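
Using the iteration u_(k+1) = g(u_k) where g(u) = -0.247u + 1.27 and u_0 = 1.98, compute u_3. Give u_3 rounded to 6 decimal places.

u_1 = g(1.980000) = 0.780940
u_2 = g(0.780940) = 1.077108
u_3 = g(1.077108) = 1.003954

1.003954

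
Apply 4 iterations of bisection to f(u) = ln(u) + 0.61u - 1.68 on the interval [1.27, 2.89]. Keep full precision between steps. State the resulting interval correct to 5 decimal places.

f(1.270000) = -0.666283, f(2.890000) = 1.144157 (opposite signs)
step 1: m = 2.080000, f(m) = 0.321168 > 0 → root in [1.270000, 2.080000]
step 2: m = 1.675000, f(m) = -0.142437 < 0 → root in [1.675000, 2.080000]
step 3: m = 1.877500, f(m) = 0.095216 > 0 → root in [1.675000, 1.877500]
step 4: m = 1.776250, f(m) = -0.021983 < 0 → root in [1.776250, 1.877500]

[1.77625, 1.87750]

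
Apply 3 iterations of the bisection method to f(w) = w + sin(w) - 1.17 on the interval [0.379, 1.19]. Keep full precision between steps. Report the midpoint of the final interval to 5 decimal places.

f(0.379000) = -0.421008, f(1.190000) = 0.948369 (opposite signs)
step 1: m = 0.784500, f(m) = 0.320971 > 0 → root in [0.379000, 0.784500]
step 2: m = 0.581750, f(m) = -0.038763 < 0 → root in [0.581750, 0.784500]
step 3: m = 0.683125, f(m) = 0.144345 > 0 → root in [0.581750, 0.683125]
Midpoint of [0.581750, 0.683125] = 0.632437

0.63244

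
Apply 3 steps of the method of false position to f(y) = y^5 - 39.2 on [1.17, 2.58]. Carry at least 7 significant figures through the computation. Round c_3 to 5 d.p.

2.00477

f(1.170000) = -37.007552, f(2.580000) = 75.113765
step 1: c = 1.635395, f(c) = -27.501971 < 0 → new bracket [1.635395, 2.580000]
step 2: c = 1.888558, f(c) = -15.175678 < 0 → new bracket [1.888558, 2.580000]
step 3: c = 2.004774, f(c) = -6.816260 < 0 → new bracket [2.004774, 2.580000]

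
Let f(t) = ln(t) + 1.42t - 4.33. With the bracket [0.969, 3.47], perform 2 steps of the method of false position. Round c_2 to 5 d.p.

2.43478

False-position update: c = (a·f(b) − b·f(a))/(f(b) − f(a)); replace the endpoint whose sign matches f(c).
f(0.969000) = -2.985511, f(3.470000) = 1.841555
step 1: c = 2.515853, f(c) = 0.165124 > 0 → new bracket [0.969000, 2.515853]
step 2: c = 2.434783, f(c) = 0.017250 > 0 → new bracket [0.969000, 2.434783]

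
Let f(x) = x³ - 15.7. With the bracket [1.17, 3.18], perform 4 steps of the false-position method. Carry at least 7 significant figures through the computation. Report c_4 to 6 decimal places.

f(1.170000) = -14.098387, f(3.180000) = 16.457432
step 1: c = 2.097410, f(c) = -6.473230 < 0 → new bracket [2.097410, 3.180000]
step 2: c = 2.403020, f(c) = -1.823744 < 0 → new bracket [2.403020, 3.180000]
step 3: c = 2.480532, f(c) = -0.437183 < 0 → new bracket [2.480532, 3.180000]
step 4: c = 2.498633, f(c) = -0.100626 < 0 → new bracket [2.498633, 3.180000]

2.498633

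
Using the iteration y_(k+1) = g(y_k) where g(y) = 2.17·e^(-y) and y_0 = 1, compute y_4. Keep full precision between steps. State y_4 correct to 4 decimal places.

y_1 = g(1.000000) = 0.798298
y_2 = g(0.798298) = 0.976704
y_3 = g(0.976704) = 0.817114
y_4 = g(0.817114) = 0.958499

0.9585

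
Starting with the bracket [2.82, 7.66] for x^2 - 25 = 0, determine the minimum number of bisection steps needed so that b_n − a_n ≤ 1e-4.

16

Initial width b − a = 7.66 − 2.82 = 4.840000.
After n steps the width is (b−a)/2^n; need (b−a)/2^n ≤ 1e-4.
So n ≥ log₂(4.840000/1e-4) = log₂(48400.0000) ≈ 15.5627.
Hence n = 16.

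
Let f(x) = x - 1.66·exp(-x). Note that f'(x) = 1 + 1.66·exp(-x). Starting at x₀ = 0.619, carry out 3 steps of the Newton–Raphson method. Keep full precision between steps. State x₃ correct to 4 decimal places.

x_0 = 0.619000: f = -0.274881, f' = 1.893881 → x_1 = 0.619000 - (-0.274881)/(1.893881) = 0.764142
x_1 = 0.764142: f = -0.008976, f' = 1.773118 → x_2 = 0.764142 - (-0.008976)/(1.773118) = 0.769204
x_2 = 0.769204: f = -0.000010, f' = 1.769214 → x_3 = 0.769204 - (-0.000010)/(1.769214) = 0.769210

0.7692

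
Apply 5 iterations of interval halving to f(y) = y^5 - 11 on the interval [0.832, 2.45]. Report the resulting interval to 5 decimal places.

[1.59044, 1.64100]

f(0.832000) = -10.601327, f(2.450000) = 77.273515 (opposite signs)
step 1: m = 1.641000, f(m) = 0.899889 > 0 → root in [0.832000, 1.641000]
step 2: m = 1.236500, f(m) = -8.109516 < 0 → root in [1.236500, 1.641000]
step 3: m = 1.438750, f(m) = -4.835091 < 0 → root in [1.438750, 1.641000]
step 4: m = 1.539875, f(m) = -2.341805 < 0 → root in [1.539875, 1.641000]
step 5: m = 1.590437, f(m) = -0.823861 < 0 → root in [1.590437, 1.641000]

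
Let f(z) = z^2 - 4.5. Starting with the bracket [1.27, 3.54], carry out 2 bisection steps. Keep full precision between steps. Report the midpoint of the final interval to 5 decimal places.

2.12125

f(1.270000) = -2.887100, f(3.540000) = 8.031600 (opposite signs)
step 1: m = 2.405000, f(m) = 1.284025 > 0 → root in [1.270000, 2.405000]
step 2: m = 1.837500, f(m) = -1.123594 < 0 → root in [1.837500, 2.405000]
Midpoint of [1.837500, 2.405000] = 2.121250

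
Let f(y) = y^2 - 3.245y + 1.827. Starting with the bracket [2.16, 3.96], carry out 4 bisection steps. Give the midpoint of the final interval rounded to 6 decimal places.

f(2.160000) = -0.516600, f(3.960000) = 4.658400 (opposite signs)
step 1: m = 3.060000, f(m) = 1.260900 > 0 → root in [2.160000, 3.060000]
step 2: m = 2.610000, f(m) = 0.169650 > 0 → root in [2.160000, 2.610000]
step 3: m = 2.385000, f(m) = -0.224100 < 0 → root in [2.385000, 2.610000]
step 4: m = 2.497500, f(m) = -0.039881 < 0 → root in [2.497500, 2.610000]
Midpoint of [2.497500, 2.610000] = 2.553750

2.553750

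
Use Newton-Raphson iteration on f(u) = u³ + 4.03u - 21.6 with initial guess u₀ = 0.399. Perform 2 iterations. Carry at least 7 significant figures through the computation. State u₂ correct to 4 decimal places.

Newton update: u ← u − f(u)/f'(u).
f'(u) = 3u² + 4.03
u_0 = 0.399000: f = -19.928509, f' = 4.507603 → u_1 = 0.399000 - (-19.928509)/(4.507603) = 4.820088
u_1 = 4.820088: f = 109.811244, f' = 73.729740 → u_2 = 4.820088 - (109.811244)/(73.729740) = 3.330713

3.3307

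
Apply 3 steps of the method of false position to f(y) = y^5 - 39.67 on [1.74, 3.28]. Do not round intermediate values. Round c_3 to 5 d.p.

f(1.740000) = -23.720531, f(3.280000) = 339.967599
step 1: c = 1.840442, f(c) = -18.554039 < 0 → new bracket [1.840442, 3.280000]
step 2: c = 1.914941, f(c) = -13.919984 < 0 → new bracket [1.914941, 3.280000]
step 3: c = 1.968635, f(c) = -10.101699 < 0 → new bracket [1.968635, 3.280000]

1.96864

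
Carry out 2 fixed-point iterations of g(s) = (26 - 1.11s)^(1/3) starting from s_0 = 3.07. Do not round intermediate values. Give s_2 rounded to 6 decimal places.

s_1 = g(3.070000) = 2.826963
s_2 = g(2.826963) = 2.838171

2.838171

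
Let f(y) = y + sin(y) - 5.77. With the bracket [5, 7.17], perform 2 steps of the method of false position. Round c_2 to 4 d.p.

f(5.000000) = -1.728924, f(7.170000) = 2.175063
step 1: c = 5.961009, f(c) = -0.125623 < 0 → new bracket [5.961009, 7.170000]
step 2: c = 6.027023, f(c) = 0.003652 > 0 → new bracket [5.961009, 6.027023]

6.0270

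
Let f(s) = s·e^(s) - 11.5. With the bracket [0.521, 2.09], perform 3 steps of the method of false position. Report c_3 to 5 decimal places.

False-position update: c = (a·f(b) − b·f(a))/(f(b) − f(a)); replace the endpoint whose sign matches f(c).
f(0.521000) = -10.622787, f(2.090000) = 5.397473
step 1: c = 1.561380, f(c) = -4.059415 < 0 → new bracket [1.561380, 2.090000]
step 2: c = 1.788293, f(c) = -0.807380 < 0 → new bracket [1.788293, 2.090000]
step 3: c = 1.827551, f(c) = -0.135122 < 0 → new bracket [1.827551, 2.090000]

1.82755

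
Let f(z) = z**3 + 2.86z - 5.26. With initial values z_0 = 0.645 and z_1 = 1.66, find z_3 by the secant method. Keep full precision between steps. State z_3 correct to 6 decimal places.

1.188003

Secant update: z_(k+1) = z_k − f(z_k)·(z_k − z_(k-1))/(f(z_k) − f(z_(k-1))).
f(z_0) = -3.146964, f(z_1) = 4.061896
z_2 = 1.660000 - (4.061896)·(1.660000 - 0.645000)/(4.061896 - (-3.146964)) = 1.088089; f(z_2) = -0.859834
z_3 = 1.088089 - (-0.859834)·(1.088089 - 1.660000)/(-0.859834 - (4.061896)) = 1.188003; f(z_3) = -0.185622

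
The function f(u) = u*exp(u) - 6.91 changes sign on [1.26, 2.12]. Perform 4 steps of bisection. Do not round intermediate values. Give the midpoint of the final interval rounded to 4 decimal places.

1.5019

f(1.260000) = -2.467969, f(2.120000) = 10.752011 (opposite signs)
step 1: m = 1.690000, f(m) = 2.248922 > 0 → root in [1.260000, 1.690000]
step 2: m = 1.475000, f(m) = -0.462722 < 0 → root in [1.475000, 1.690000]
step 3: m = 1.582500, f(m) = 0.792199 > 0 → root in [1.475000, 1.582500]
step 4: m = 1.528750, f(m) = 0.141218 > 0 → root in [1.475000, 1.528750]
Midpoint of [1.475000, 1.528750] = 1.501875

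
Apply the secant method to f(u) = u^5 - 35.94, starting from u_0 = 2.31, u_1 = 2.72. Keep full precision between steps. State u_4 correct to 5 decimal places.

f(u_0) = 29.834855, f(u_1) = 112.942797
u_2 = 2.720000 - (112.942797)·(2.720000 - 2.310000)/(112.942797 - (29.834855)) = 2.162814; f(u_2) = 11.385617
u_3 = 2.162814 - (11.385617)·(2.162814 - 2.720000)/(11.385617 - (112.942797)) = 2.100348; f(u_3) = 4.934873
u_4 = 2.100348 - (4.934873)·(2.100348 - 2.162814)/(4.934873 - (11.385617)) = 2.052561; f(u_4) = 0.491767

2.05256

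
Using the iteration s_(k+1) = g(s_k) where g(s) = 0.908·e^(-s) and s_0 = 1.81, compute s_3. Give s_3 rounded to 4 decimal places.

0.4151

s_1 = g(1.810000) = 0.148598
s_2 = g(0.148598) = 0.782619
s_3 = g(0.782619) = 0.415144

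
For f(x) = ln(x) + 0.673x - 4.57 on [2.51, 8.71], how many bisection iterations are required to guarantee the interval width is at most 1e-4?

16

Initial width b − a = 8.71 − 2.51 = 6.200000.
After n steps the width is (b−a)/2^n; need (b−a)/2^n ≤ 1e-4.
So n ≥ log₂(6.200000/1e-4) = log₂(62000.0000) ≈ 15.9200.
Hence n = 16.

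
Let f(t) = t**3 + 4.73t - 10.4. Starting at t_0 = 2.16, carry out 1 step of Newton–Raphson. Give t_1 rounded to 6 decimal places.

1.631640

f'(t) = 3t**2 + 4.73
t_0 = 2.160000: f = 9.894496, f' = 18.726800 → t_1 = 2.160000 - (9.894496)/(18.726800) = 1.631640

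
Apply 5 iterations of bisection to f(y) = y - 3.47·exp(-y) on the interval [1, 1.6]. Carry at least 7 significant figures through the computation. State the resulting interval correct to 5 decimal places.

f(1.000000) = -0.276542, f(1.600000) = 0.899419 (opposite signs)
step 1: m = 1.300000, f(m) = 0.354315 > 0 → root in [1.000000, 1.300000]
step 2: m = 1.150000, f(m) = 0.051270 > 0 → root in [1.000000, 1.150000]
step 3: m = 1.075000, f(m) = -0.109303 < 0 → root in [1.075000, 1.150000]
step 4: m = 1.112500, f(m) = -0.028214 < 0 → root in [1.112500, 1.150000]
step 5: m = 1.131250, f(m) = 0.011725 > 0 → root in [1.112500, 1.131250]

[1.11250, 1.13125]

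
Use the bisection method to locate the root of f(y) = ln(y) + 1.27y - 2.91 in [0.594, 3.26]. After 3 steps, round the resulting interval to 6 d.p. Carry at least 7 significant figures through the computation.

f(0.594000) = -2.676496, f(3.260000) = 2.411927 (opposite signs)
step 1: m = 1.927000, f(m) = 0.193254 > 0 → root in [0.594000, 1.927000]
step 2: m = 1.260500, f(m) = -1.077657 < 0 → root in [1.260500, 1.927000]
step 3: m = 1.593750, f(m) = -0.419848 < 0 → root in [1.593750, 1.927000]

[1.593750, 1.927000]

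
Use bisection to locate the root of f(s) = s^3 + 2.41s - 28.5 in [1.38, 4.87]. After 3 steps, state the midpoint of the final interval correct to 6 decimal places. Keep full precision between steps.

2.906875

f(1.380000) = -22.546128, f(4.870000) = 98.738003 (opposite signs)
step 1: m = 3.125000, f(m) = 9.548828 > 0 → root in [1.380000, 3.125000]
step 2: m = 2.252500, f(m) = -11.642839 < 0 → root in [2.252500, 3.125000]
step 3: m = 2.688750, f(m) = -2.582126 < 0 → root in [2.688750, 3.125000]
Midpoint of [2.688750, 3.125000] = 2.906875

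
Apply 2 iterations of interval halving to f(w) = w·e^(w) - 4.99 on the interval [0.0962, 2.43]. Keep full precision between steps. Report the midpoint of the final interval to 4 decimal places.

f(0.096200) = -4.884086, f(2.430000) = 22.612083 (opposite signs)
step 1: m = 1.263100, f(m) = -0.523215 < 0 → root in [1.263100, 2.430000]
step 2: m = 1.846550, f(m) = 6.713279 > 0 → root in [1.263100, 1.846550]
Midpoint of [1.263100, 1.846550] = 1.554825

1.5548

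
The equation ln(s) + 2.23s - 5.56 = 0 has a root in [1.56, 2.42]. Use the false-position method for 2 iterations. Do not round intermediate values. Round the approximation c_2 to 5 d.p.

2.15021

False-position update: c = (a·f(b) − b·f(a))/(f(b) − f(a)); replace the endpoint whose sign matches f(c).
f(1.560000) = -1.636514, f(2.420000) = 0.720368
step 1: c = 2.157146, f(c) = 0.019221 > 0 → new bracket [1.560000, 2.157146]
step 2: c = 2.150214, f(c) = 0.000544 > 0 → new bracket [1.560000, 2.150214]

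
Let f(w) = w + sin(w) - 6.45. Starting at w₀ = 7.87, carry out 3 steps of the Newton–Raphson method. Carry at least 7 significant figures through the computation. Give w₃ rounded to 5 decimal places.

Newton update: w ← w − f(w)/f'(w).
f'(w) = 1 + cos(w)
w_0 = 7.870000: f = 2.419872, f' = 0.983982 → w_1 = 7.870000 - (2.419872)/(0.983982) = 5.410737
w_1 = 5.410737: f = -1.805169, f' = 1.642953 → w_2 = 5.410737 - (-1.805169)/(1.642953) = 6.509471
w_2 = 6.509471: f = 0.283831, f' = 1.974506 → w_3 = 6.509471 - (0.283831)/(1.974506) = 6.365723

6.36572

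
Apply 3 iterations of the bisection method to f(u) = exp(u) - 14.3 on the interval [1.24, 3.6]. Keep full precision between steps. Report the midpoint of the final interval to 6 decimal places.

2.567500

f(1.240000) = -10.844387, f(3.600000) = 22.298234 (opposite signs)
step 1: m = 2.420000, f(m) = -3.054141 < 0 → root in [2.420000, 3.600000]
step 2: m = 3.010000, f(m) = 5.987400 > 0 → root in [2.420000, 3.010000]
step 3: m = 2.715000, f(m) = 0.804610 > 0 → root in [2.420000, 2.715000]
Midpoint of [2.420000, 2.715000] = 2.567500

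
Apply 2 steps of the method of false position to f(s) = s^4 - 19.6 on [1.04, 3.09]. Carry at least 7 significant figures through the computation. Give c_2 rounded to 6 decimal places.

f(1.040000) = -18.430141, f(3.090000) = 71.566214
step 1: c = 1.459815, f(c) = -15.058588 < 0 → new bracket [1.459815, 3.090000]
step 2: c = 1.743201, f(c) = -10.365999 < 0 → new bracket [1.743201, 3.090000]

1.743201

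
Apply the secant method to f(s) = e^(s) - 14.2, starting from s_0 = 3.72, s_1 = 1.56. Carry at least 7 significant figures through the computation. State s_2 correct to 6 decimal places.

2.118626

f(s_0) = 27.064394, f(s_1) = -9.441179
s_2 = 1.560000 - (-9.441179)·(1.560000 - 3.720000)/(-9.441179 - (27.064394)) = 2.118626; f(s_2) = -5.880305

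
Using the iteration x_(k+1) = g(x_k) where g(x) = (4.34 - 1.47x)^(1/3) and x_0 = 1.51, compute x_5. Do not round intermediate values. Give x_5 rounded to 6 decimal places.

1.334463

x_1 = g(1.510000) = 1.284692
x_2 = g(1.284692) = 1.348375
x_3 = g(1.348375) = 1.330989
x_4 = g(1.330989) = 1.335781
x_5 = g(1.335781) = 1.334463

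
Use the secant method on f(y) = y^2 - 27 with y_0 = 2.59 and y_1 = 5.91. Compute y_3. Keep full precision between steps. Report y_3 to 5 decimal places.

f(y_0) = -20.291900, f(y_1) = 7.928100
y_2 = 5.910000 - (7.928100)·(5.910000 - 2.590000)/(7.928100 - (-20.291900)) = 4.977282; f(y_2) = -2.226660
y_3 = 4.977282 - (-2.226660)·(4.977282 - 5.910000)/(-2.226660 - (7.928100)) = 5.181802; f(y_3) = -0.148931

5.18180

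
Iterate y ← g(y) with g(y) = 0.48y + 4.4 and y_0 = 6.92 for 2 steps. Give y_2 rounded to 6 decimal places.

8.106368

y_1 = g(6.920000) = 7.721600
y_2 = g(7.721600) = 8.106368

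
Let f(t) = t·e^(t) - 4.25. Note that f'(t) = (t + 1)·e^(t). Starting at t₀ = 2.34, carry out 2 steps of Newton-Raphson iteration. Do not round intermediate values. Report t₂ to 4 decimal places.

t_0 = 2.340000: f = 20.042094, f' = 34.673330 → t_1 = 2.340000 - (20.042094)/(34.673330) = 1.761974
t_1 = 1.761974: f = 6.011597, f' = 16.085518 → t_2 = 1.761974 - (6.011597)/(16.085518) = 1.388247

1.3882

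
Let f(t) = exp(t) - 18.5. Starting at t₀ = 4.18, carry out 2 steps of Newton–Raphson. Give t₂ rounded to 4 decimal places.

Newton update: t ← t − f(t)/f'(t).
f'(t) = exp(t)
t_0 = 4.180000: f = 46.865853, f' = 65.365853 → t_1 = 4.180000 - (46.865853)/(65.365853) = 3.463022
t_1 = 3.463022: f = 13.413285, f' = 31.913285 → t_2 = 3.463022 - (13.413285)/(31.913285) = 3.042718

3.0427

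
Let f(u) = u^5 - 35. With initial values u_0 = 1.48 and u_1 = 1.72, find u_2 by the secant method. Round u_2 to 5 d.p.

f(u_0) = -27.899179, f(u_1) = -19.946335
u_2 = 1.720000 - (-19.946335)·(1.720000 - 1.480000)/(-19.946335 - (-27.899179)) = 2.321938; f(u_2) = 32.492158

2.32194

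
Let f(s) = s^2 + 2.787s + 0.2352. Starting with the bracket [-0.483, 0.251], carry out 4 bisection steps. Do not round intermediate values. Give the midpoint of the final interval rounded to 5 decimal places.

f(-0.483000) = -0.877632, f(0.251000) = 0.997738 (opposite signs)
step 1: m = -0.116000, f(m) = -0.074636 < 0 → root in [-0.116000, 0.251000]
step 2: m = 0.067500, f(m) = 0.427879 > 0 → root in [-0.116000, 0.067500]
step 3: m = -0.024250, f(m) = 0.168203 > 0 → root in [-0.116000, -0.024250]
step 4: m = -0.070125, f(m) = 0.044679 > 0 → root in [-0.116000, -0.070125]
Midpoint of [-0.116000, -0.070125] = -0.093062

-0.09306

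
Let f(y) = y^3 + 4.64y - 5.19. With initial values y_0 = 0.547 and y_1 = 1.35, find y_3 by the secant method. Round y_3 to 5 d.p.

f(y_0) = -2.488253, f(y_1) = 3.534375
y_2 = 1.350000 - (3.534375)·(1.350000 - 0.547000)/(3.534375 - (-2.488253)) = 0.878760; f(y_2) = -0.433958
y_3 = 0.878760 - (-0.433958)·(0.878760 - 1.350000)/(-0.433958 - (3.534375)) = 0.930293; f(y_3) = -0.068326

0.93029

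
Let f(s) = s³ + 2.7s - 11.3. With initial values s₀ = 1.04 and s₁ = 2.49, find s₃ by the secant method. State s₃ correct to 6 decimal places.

1.793448

f(s_0) = -7.367136, f(s_1) = 10.861249
s_2 = 2.490000 - (10.861249)·(2.490000 - 1.040000)/(10.861249 - (-7.367136)) = 1.626028; f(s_2) = -2.610558
s_3 = 1.626028 - (-2.610558)·(1.626028 - 2.490000)/(-2.610558 - (10.861249)) = 1.793448; f(s_3) = -0.689143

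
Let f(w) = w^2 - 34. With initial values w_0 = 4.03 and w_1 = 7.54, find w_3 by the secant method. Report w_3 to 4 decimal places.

f(w_0) = -17.759100, f(w_1) = 22.851600
w_2 = 7.540000 - (22.851600)·(7.540000 - 4.030000)/(22.851600 - (-17.759100)) = 5.564927; f(w_2) = -3.031593
w_3 = 5.564927 - (-3.031593)·(5.564927 - 7.540000)/(-3.031593 - (22.851600)) = 5.796259; f(w_3) = -0.403384

5.7963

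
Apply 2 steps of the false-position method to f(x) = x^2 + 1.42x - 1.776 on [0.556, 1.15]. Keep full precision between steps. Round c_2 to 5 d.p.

0.79714

False-position update: c = (a·f(b) − b·f(a))/(f(b) − f(a)); replace the endpoint whose sign matches f(c).
f(0.556000) = -0.677344, f(1.150000) = 1.179500
step 1: c = 0.772681, f(c) = -0.081758 < 0 → new bracket [0.772681, 1.150000]
step 2: c = 0.797139, f(c) = -0.008631 < 0 → new bracket [0.797139, 1.150000]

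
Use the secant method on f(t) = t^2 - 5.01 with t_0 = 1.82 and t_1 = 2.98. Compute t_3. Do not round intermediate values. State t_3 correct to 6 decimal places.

2.229001

Secant update: t_(k+1) = t_k − f(t_k)·(t_k − t_(k-1))/(f(t_k) − f(t_(k-1))).
f(t_0) = -1.697600, f(t_1) = 3.870400
t_2 = 2.980000 - (3.870400)·(2.980000 - 1.820000)/(3.870400 - (-1.697600)) = 2.173667; f(t_2) = -0.285173
t_3 = 2.173667 - (-0.285173)·(2.173667 - 2.980000)/(-0.285173 - (3.870400)) = 2.229001; f(t_3) = -0.041556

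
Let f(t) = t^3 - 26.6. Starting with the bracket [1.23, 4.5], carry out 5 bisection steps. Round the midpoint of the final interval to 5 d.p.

f(1.230000) = -24.739133, f(4.500000) = 64.525000 (opposite signs)
step 1: m = 2.865000, f(m) = -3.083435 < 0 → root in [2.865000, 4.500000]
step 2: m = 3.682500, f(m) = 23.337669 > 0 → root in [2.865000, 3.682500]
step 3: m = 3.273750, f(m) = 8.486216 > 0 → root in [2.865000, 3.273750]
step 4: m = 3.069375, f(m) = 2.316775 > 0 → root in [2.865000, 3.069375]
step 5: m = 2.967188, f(m) = -0.476283 < 0 → root in [2.967188, 3.069375]
Midpoint of [2.967188, 3.069375] = 3.018281

3.01828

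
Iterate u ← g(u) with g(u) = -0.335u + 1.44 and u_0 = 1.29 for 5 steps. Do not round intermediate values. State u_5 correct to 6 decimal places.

u_1 = g(1.290000) = 1.007850
u_2 = g(1.007850) = 1.102370
u_3 = g(1.102370) = 1.070706
u_4 = g(1.070706) = 1.081314
u_5 = g(1.081314) = 1.077760

1.077760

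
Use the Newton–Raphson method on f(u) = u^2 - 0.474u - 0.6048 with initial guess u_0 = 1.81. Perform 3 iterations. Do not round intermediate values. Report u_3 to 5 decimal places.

1.05017

f'(u) = 2u - 0.474
u_0 = 1.810000: f = 1.813360, f' = 3.146000 → u_1 = 1.810000 - (1.813360)/(3.146000) = 1.233598
u_1 = 1.233598: f = 0.332239, f' = 1.993196 → u_2 = 1.233598 - (0.332239)/(1.993196) = 1.066912
u_2 = 1.066912: f = 0.027784, f' = 1.659823 → u_3 = 1.066912 - (0.027784)/(1.659823) = 1.050172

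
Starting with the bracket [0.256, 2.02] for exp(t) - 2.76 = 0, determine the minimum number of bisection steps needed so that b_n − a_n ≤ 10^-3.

Initial width b − a = 2.02 − 0.256 = 1.764000.
After n steps the width is (b−a)/2^n; need (b−a)/2^n ≤ 10^-3.
So n ≥ log₂(1.764000/10^-3) = log₂(1764.0000) ≈ 10.7846.
Hence n = 11.

11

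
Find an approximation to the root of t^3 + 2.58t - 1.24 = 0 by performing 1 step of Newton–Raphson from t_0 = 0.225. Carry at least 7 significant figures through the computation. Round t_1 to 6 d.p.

0.462240

Newton update: t ← t − f(t)/f'(t).
f'(t) = 3t^2 + 2.58
t_0 = 0.225000: f = -0.648109, f' = 2.731875 → t_1 = 0.225000 - (-0.648109)/(2.731875) = 0.462240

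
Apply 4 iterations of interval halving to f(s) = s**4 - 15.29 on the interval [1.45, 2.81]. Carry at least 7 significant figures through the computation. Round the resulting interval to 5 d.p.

[1.96000, 2.04500]

f(1.450000) = -10.869494, f(2.810000) = 47.058395 (opposite signs)
step 1: m = 2.130000, f(m) = 5.293462 > 0 → root in [1.450000, 2.130000]
step 2: m = 1.790000, f(m) = -5.023743 < 0 → root in [1.790000, 2.130000]
step 3: m = 1.960000, f(m) = -0.532109 < 0 → root in [1.960000, 2.130000]
step 4: m = 2.045000, f(m) = 2.199333 > 0 → root in [1.960000, 2.045000]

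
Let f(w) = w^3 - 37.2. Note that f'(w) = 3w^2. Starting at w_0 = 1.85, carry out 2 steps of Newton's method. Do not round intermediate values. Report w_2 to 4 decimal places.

w_0 = 1.850000: f = -30.868375, f' = 10.267500 → w_1 = 1.850000 - (-30.868375)/(10.267500) = 4.856416
w_1 = 4.856416: f = 77.337476, f' = 70.754325 → w_2 = 4.856416 - (77.337476)/(70.754325) = 3.763373

3.7634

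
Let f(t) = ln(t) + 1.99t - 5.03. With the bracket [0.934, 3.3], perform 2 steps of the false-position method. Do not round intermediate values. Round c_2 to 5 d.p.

2.15025

False-position update: c = (a·f(b) − b·f(a))/(f(b) − f(a)); replace the endpoint whose sign matches f(c).
f(0.934000) = -3.239619, f(3.300000) = 2.730922
step 1: c = 2.217793, f(c) = 0.179920 > 0 → new bracket [0.934000, 2.217793]
step 2: c = 2.150246, f(c) = 0.014571 > 0 → new bracket [0.934000, 2.150246]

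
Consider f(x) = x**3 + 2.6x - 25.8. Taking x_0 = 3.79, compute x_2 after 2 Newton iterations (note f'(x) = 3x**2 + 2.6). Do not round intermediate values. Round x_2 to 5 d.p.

2.68687

Newton update: x ← x − f(x)/f'(x).
x_0 = 3.790000: f = 38.493939, f' = 45.692300 → x_1 = 3.790000 - (38.493939)/(45.692300) = 2.947540
x_1 = 2.947540: f = 7.471806, f' = 28.663975 → x_2 = 2.947540 - (7.471806)/(28.663975) = 2.686871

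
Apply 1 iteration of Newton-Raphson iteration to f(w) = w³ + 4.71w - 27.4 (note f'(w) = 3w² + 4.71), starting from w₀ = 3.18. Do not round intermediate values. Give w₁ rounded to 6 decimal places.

2.616896

w_0 = 3.180000: f = 19.735232, f' = 35.047200 → w_1 = 3.180000 - (19.735232)/(35.047200) = 2.616896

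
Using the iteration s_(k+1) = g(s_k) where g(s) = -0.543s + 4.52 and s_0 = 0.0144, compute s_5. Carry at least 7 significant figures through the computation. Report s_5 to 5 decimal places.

3.06696

s_1 = g(0.014400) = 4.512181
s_2 = g(4.512181) = 2.069886
s_3 = g(2.069886) = 3.396052
s_4 = g(3.396052) = 2.675944
s_5 = g(2.675944) = 3.066963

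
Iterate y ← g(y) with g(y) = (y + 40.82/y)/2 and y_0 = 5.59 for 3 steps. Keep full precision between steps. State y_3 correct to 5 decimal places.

y_1 = g(5.590000) = 6.446163
y_2 = g(6.446163) = 6.389306
y_3 = g(6.389306) = 6.389053

6.38905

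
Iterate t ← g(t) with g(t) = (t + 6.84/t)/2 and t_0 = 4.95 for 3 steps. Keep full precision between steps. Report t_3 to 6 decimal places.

2.615770

t_1 = g(4.950000) = 3.165909
t_2 = g(3.165909) = 2.663213
t_3 = g(2.663213) = 2.615770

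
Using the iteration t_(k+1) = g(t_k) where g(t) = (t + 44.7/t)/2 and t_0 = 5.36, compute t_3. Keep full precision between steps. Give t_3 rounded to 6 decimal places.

t_1 = g(5.360000) = 6.849776
t_2 = g(6.849776) = 6.687768
t_3 = g(6.687768) = 6.685806

6.685806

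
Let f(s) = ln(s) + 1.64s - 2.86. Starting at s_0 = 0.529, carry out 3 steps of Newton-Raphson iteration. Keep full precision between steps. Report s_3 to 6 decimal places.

1.497628

f'(s) = 1/s + 1.64
s_0 = 0.529000: f = -2.629207, f' = 3.530359 → s_1 = 0.529000 - (-2.629207)/(3.530359) = 1.273742
s_1 = 1.273742: f = -0.529104, f' = 2.425088 → s_2 = 1.273742 - (-0.529104)/(2.425088) = 1.491921
s_2 = 1.491921: f = -0.013184, f' = 2.310277 → s_3 = 1.491921 - (-0.013184)/(2.310277) = 1.497628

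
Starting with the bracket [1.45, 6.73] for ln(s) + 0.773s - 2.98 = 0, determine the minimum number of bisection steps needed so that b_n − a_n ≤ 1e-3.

Initial width b − a = 6.73 − 1.45 = 5.280000.
After n steps the width is (b−a)/2^n; need (b−a)/2^n ≤ 1e-3.
So n ≥ log₂(5.280000/1e-3) = log₂(5280.0000) ≈ 12.3663.
Hence n = 13.

13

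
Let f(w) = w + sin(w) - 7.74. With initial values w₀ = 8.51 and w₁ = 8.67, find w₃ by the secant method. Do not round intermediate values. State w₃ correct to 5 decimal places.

Secant update: w_(k+1) = w_k − f(w_k)·(w_k − w_(k-1))/(f(w_k) − f(w_(k-1))).
f(w_0) = 1.562427, f(w_1) = 1.615127
w_2 = 8.670000 - (1.615127)·(8.670000 - 8.510000)/(1.615127 - (1.562427)) = 3.766368; f(w_2) = -4.558547
w_3 = 3.766368 - (-4.558547)·(3.766368 - 8.670000)/(-4.558547 - (1.615127)) = 7.387135; f(w_3) = 0.540127

7.38714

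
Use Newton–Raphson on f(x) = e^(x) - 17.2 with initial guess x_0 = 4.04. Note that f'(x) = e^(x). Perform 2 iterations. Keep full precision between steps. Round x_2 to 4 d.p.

2.9506

Newton update: x ← x − f(x)/f'(x).
x_0 = 4.040000: f = 39.626343, f' = 56.826343 → x_1 = 4.040000 - (39.626343)/(56.826343) = 3.342677
x_1 = 3.342677: f = 11.094757, f' = 28.294757 → x_2 = 3.342677 - (11.094757)/(28.294757) = 2.950563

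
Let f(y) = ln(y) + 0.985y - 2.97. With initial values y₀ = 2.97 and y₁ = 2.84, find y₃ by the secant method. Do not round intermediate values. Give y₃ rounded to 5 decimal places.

2.21112

f(y_0) = 1.044012, f(y_1) = 0.871204
y_2 = 2.840000 - (0.871204)·(2.840000 - 2.970000)/(0.871204 - (1.044012)) = 2.184610; f(y_2) = -0.036721
y_3 = 2.184610 - (-0.036721)·(2.184610 - 2.840000)/(-0.036721 - (0.871204)) = 2.211118; f(y_3) = 0.001449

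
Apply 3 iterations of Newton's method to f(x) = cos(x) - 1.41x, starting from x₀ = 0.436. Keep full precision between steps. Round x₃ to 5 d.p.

f'(x) = -sin(x) - 1.41
x_0 = 0.436000: f = 0.291688, f' = -1.832317 → x_1 = 0.436000 - (0.291688)/(-1.832317) = 0.595191
x_1 = 0.595191: f = -0.011178, f' = -1.970667 → x_2 = 0.595191 - (-0.011178)/(-1.970667) = 0.589519
x_2 = 0.589519: f = -0.000013, f' = -1.965961 → x_3 = 0.589519 - (-0.000013)/(-1.965961) = 0.589512

0.58951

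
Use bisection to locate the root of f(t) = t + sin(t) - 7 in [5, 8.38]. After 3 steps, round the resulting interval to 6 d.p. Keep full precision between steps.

f(5.000000) = -2.958924, f(8.380000) = 2.244813 (opposite signs)
step 1: m = 6.690000, f(m) = 0.085686 > 0 → root in [5.000000, 6.690000]
step 2: m = 5.845000, f(m) = -1.579297 < 0 → root in [5.845000, 6.690000]
step 3: m = 6.267500, f(m) = -0.748185 < 0 → root in [6.267500, 6.690000]

[6.267500, 6.690000]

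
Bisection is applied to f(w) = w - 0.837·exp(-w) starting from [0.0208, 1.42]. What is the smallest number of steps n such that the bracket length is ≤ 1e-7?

24

Initial width b − a = 1.42 − 0.0208 = 1.399200.
After n steps the width is (b−a)/2^n; need (b−a)/2^n ≤ 1e-7.
So n ≥ log₂(1.399200/1e-7) = log₂(13992000.0000) ≈ 23.7381.
Hence n = 24.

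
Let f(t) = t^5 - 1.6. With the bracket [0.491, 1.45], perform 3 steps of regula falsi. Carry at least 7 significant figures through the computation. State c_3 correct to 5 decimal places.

f(0.491000) = -1.571463, f(1.450000) = 4.809734
step 1: c = 0.727168, f(c) = -1.396683 < 0 → new bracket [0.727168, 1.450000]
step 2: c = 0.889833, f(c) = -1.042118 < 0 → new bracket [0.889833, 1.450000]
step 3: c = 0.989589, f(c) = -0.650980 < 0 → new bracket [0.989589, 1.450000]

0.98959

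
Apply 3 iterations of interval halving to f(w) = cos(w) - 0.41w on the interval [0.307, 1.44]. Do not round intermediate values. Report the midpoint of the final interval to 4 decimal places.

f(0.307000) = 0.827374, f(1.440000) = -0.459976 (opposite signs)
step 1: m = 0.873500, f(m) = 0.284012 > 0 → root in [0.873500, 1.440000]
step 2: m = 1.156750, f(m) = -0.071950 < 0 → root in [0.873500, 1.156750]
step 3: m = 1.015125, f(m) = 0.111312 > 0 → root in [1.015125, 1.156750]
Midpoint of [1.015125, 1.156750] = 1.085938

1.0859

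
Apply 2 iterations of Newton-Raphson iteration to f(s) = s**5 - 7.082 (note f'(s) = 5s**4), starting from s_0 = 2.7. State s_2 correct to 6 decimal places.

1.811275

s_0 = 2.700000: f = 136.407070, f' = 265.720500 → s_1 = 2.700000 - (136.407070)/(265.720500) = 2.186652
s_1 = 2.186652: f = 42.909760, f' = 114.311189 → s_2 = 2.186652 - (42.909760)/(114.311189) = 1.811275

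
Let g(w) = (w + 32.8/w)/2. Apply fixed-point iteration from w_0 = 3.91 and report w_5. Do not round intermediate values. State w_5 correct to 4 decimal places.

5.7271

w_1 = g(3.910000) = 6.149373
w_2 = g(6.149373) = 5.741625
w_3 = g(5.741625) = 5.727147
w_4 = g(5.727147) = 5.727128
w_5 = g(5.727128) = 5.727128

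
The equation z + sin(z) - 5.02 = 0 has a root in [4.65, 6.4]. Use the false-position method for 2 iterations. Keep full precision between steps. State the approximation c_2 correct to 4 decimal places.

5.6165

f(4.650000) = -1.368054, f(6.400000) = 1.496549
step 1: c = 5.485751, f(c) = -0.249815 < 0 → new bracket [5.485751, 6.400000]
step 2: c = 5.616533, f(c) = -0.021825 < 0 → new bracket [5.616533, 6.400000]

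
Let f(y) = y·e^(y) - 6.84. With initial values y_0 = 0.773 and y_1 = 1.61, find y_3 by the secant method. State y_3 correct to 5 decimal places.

1.50630

f(y_0) = -5.165485, f(y_1) = 1.214526
y_2 = 1.610000 - (1.214526)·(1.610000 - 0.773000)/(1.214526 - (-5.165485)) = 1.450665; f(y_2) = -0.651534
y_3 = 1.450665 - (-0.651534)·(1.450665 - 1.610000)/(-0.651534 - (1.214526)) = 1.506297; f(y_3) = -0.046604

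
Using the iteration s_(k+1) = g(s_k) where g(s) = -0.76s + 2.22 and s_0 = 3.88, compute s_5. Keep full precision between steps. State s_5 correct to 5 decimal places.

0.59740

s_1 = g(3.880000) = -0.728800
s_2 = g(-0.728800) = 2.773888
s_3 = g(2.773888) = 0.111845
s_4 = g(0.111845) = 2.134998
s_5 = g(2.134998) = 0.597402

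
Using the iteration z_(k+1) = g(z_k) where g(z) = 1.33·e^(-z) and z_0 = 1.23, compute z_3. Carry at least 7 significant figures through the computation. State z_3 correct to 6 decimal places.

z_1 = g(1.230000) = 0.388749
z_2 = g(0.388749) = 0.901613
z_3 = g(0.901613) = 0.539866

0.539866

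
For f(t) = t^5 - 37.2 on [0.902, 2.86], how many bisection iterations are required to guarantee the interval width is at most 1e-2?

Initial width b − a = 2.86 − 0.902 = 1.958000.
After n steps the width is (b−a)/2^n; need (b−a)/2^n ≤ 1e-2.
So n ≥ log₂(1.958000/1e-2) = log₂(195.8000) ≈ 7.6132.
Hence n = 8.

8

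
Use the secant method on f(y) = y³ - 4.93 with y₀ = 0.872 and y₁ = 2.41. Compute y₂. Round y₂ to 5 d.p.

f(y_0) = -4.266945, f(y_1) = 9.067521
y_2 = 2.410000 - (9.067521)·(2.410000 - 0.872000)/(9.067521 - (-4.266945)) = 1.364150; f(y_2) = -2.391444

1.36415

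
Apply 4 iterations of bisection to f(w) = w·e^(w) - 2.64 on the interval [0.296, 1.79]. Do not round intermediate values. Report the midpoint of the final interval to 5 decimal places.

f(0.296000) = -2.242037, f(1.790000) = 8.081120 (opposite signs)
step 1: m = 1.043000, f(m) = 0.319739 > 0 → root in [0.296000, 1.043000]
step 2: m = 0.669500, f(m) = -1.332292 < 0 → root in [0.669500, 1.043000]
step 3: m = 0.856250, f(m) = -0.624117 < 0 → root in [0.856250, 1.043000]
step 4: m = 0.949625, f(m) = -0.185466 < 0 → root in [0.949625, 1.043000]
Midpoint of [0.949625, 1.043000] = 0.996312

0.99631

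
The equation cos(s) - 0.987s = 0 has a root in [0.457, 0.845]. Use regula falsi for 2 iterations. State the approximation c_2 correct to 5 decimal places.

f(0.457000) = 0.446321, f(0.845000) = -0.170284
step 1: c = 0.737849, f(c) = 0.011661 > 0 → new bracket [0.737849, 0.845000]
step 2: c = 0.744716, f(c) = 0.000246 > 0 → new bracket [0.744716, 0.845000]

0.74472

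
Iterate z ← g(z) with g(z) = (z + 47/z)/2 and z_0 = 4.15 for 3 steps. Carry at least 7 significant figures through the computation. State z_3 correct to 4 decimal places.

z_1 = g(4.150000) = 7.737651
z_2 = g(7.737651) = 6.905923
z_3 = g(6.905923) = 6.855838

6.8558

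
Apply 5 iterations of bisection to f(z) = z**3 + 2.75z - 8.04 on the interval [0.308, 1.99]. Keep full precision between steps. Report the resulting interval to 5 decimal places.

[1.51694, 1.56950]

f(0.308000) = -7.163782, f(1.990000) = 5.313099 (opposite signs)
step 1: m = 1.149000, f(m) = -3.363339 < 0 → root in [1.149000, 1.990000]
step 2: m = 1.569500, f(m) = 0.142322 > 0 → root in [1.149000, 1.569500]
step 3: m = 1.359250, f(m) = -1.790766 < 0 → root in [1.359250, 1.569500]
step 4: m = 1.464375, f(m) = -0.872772 < 0 → root in [1.464375, 1.569500]
step 5: m = 1.516938, f(m) = -0.377798 < 0 → root in [1.516938, 1.569500]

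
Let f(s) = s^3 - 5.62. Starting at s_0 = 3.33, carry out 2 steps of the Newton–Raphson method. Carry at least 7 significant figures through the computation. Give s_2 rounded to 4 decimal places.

1.9209

Newton update: s ← s − f(s)/f'(s).
f'(s) = 3s^2
s_0 = 3.330000: f = 31.306037, f' = 33.266700 → s_1 = 3.330000 - (31.306037)/(33.266700) = 2.388938
s_1 = 2.388938: f = 8.013723, f' = 17.121070 → s_2 = 2.388938 - (8.013723)/(17.121070) = 1.920876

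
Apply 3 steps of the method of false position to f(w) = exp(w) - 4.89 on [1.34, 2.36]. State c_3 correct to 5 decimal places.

f(1.340000) = -1.070956, f(2.360000) = 5.700951
step 1: c = 1.501310, f(c) = -0.402437 < 0 → new bracket [1.501310, 2.360000]
step 2: c = 1.557929, f(c) = -0.141024 < 0 → new bracket [1.557929, 2.360000]
step 3: c = 1.577291, f(c) = -0.048179 < 0 → new bracket [1.577291, 2.360000]

1.57729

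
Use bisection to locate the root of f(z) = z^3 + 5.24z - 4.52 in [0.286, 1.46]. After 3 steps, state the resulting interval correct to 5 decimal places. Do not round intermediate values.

[0.72625, 0.87300]

f(0.286000) = -2.997966, f(1.460000) = 6.242536 (opposite signs)
step 1: m = 0.873000, f(m) = 0.719859 > 0 → root in [0.286000, 0.873000]
step 2: m = 0.579500, f(m) = -1.288812 < 0 → root in [0.579500, 0.873000]
step 3: m = 0.726250, f(m) = -0.331397 < 0 → root in [0.726250, 0.873000]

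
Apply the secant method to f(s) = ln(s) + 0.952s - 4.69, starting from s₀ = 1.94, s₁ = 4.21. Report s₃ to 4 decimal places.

f(s_0) = -2.180432, f(s_1) = 0.755383
s_2 = 4.210000 - (0.755383)·(4.210000 - 1.940000)/(0.755383 - (-2.180432)) = 3.625931; f(s_2) = 0.049997
s_3 = 3.625931 - (0.049997)·(3.625931 - 4.210000)/(0.049997 - (0.755383)) = 3.584532; f(s_3) = -0.000897

3.5845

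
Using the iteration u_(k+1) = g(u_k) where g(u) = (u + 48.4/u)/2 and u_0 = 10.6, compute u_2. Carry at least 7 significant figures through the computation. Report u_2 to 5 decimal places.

6.98285

u_1 = g(10.600000) = 7.583019
u_2 = g(7.583019) = 6.982851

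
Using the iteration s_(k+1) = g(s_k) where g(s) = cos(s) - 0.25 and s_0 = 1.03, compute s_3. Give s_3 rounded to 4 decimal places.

s_1 = g(1.030000) = 0.264819
s_2 = g(0.264819) = 0.715140
s_3 = g(0.715140) = 0.505001

0.5050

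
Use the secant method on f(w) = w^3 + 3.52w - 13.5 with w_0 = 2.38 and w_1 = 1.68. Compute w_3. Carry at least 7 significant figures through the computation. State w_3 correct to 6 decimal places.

Secant update: w_(k+1) = w_k − f(w_k)·(w_k − w_(k-1))/(f(w_k) − f(w_(k-1))).
f(w_0) = 8.358872, f(w_1) = -2.844768
w_2 = 1.680000 - (-2.844768)·(1.680000 - 2.380000)/(-2.844768 - (8.358872)) = 1.857740; f(w_2) = -0.549324
w_3 = 1.857740 - (-0.549324)·(1.857740 - 1.680000)/(-0.549324 - (-2.844768)) = 1.900275; f(w_3) = 0.050951

1.900275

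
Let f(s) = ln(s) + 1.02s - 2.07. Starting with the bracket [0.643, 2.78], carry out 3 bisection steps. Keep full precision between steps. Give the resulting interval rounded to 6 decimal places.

[1.444375, 1.711500]

f(0.643000) = -1.855751, f(2.780000) = 1.788051 (opposite signs)
step 1: m = 1.711500, f(m) = 0.213100 > 0 → root in [0.643000, 1.711500]
step 2: m = 1.177250, f(m) = -0.706024 < 0 → root in [1.177250, 1.711500]
step 3: m = 1.444375, f(m) = -0.229061 < 0 → root in [1.444375, 1.711500]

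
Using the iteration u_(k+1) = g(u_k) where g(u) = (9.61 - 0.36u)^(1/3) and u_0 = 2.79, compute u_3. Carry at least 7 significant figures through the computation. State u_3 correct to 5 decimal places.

2.06961

u_1 = g(2.790000) = 2.049244
u_2 = g(2.049244) = 2.070197
u_3 = g(2.070197) = 2.069610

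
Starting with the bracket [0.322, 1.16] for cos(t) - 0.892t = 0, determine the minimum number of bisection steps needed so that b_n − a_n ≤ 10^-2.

Initial width b − a = 1.16 − 0.322 = 0.838000.
After n steps the width is (b−a)/2^n; need (b−a)/2^n ≤ 10^-2.
So n ≥ log₂(0.838000/10^-2) = log₂(83.8000) ≈ 6.3889.
Hence n = 7.

7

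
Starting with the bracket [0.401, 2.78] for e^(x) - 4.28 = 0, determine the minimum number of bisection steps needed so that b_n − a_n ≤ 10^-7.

Initial width b − a = 2.78 − 0.401 = 2.379000.
After n steps the width is (b−a)/2^n; need (b−a)/2^n ≤ 10^-7.
So n ≥ log₂(2.379000/10^-7) = log₂(23790000.0000) ≈ 24.5039.
Hence n = 25.

25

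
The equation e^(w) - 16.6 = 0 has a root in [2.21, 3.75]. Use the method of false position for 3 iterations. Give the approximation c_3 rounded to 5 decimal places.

f(2.210000) = -7.484284, f(3.750000) = 25.921082
step 1: c = 2.555028, f(c) = -3.728336 < 0 → new bracket [2.555028, 3.750000]
step 2: c = 2.705293, f(c) = -1.641303 < 0 → new bracket [2.705293, 3.750000]
step 3: c = 2.767504, f(c) = -0.681153 < 0 → new bracket [2.767504, 3.750000]

2.76750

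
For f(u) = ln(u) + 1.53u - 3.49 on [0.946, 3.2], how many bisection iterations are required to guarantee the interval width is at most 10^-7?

Initial width b − a = 3.2 − 0.946 = 2.254000.
After n steps the width is (b−a)/2^n; need (b−a)/2^n ≤ 10^-7.
So n ≥ log₂(2.254000/10^-7) = log₂(22540000.0000) ≈ 24.4260.
Hence n = 25.

25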